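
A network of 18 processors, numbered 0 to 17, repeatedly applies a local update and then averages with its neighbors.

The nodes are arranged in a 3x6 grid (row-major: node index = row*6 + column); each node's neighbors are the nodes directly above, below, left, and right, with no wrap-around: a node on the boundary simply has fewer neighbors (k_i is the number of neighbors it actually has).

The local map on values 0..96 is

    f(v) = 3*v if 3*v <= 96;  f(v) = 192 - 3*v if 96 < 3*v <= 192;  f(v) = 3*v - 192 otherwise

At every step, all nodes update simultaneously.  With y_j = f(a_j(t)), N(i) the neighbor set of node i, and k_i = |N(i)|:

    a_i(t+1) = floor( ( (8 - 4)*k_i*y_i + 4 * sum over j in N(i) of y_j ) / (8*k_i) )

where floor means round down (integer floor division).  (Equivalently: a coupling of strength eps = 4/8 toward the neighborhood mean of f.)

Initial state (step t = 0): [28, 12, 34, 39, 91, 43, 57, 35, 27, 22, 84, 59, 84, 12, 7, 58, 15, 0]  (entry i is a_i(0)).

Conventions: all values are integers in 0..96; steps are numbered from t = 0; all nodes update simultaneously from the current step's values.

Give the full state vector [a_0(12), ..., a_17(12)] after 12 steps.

Simulating step by step:
t=0: [28, 12, 34, 39, 91, 43, 57, 35, 27, 22, 84, 59, 84, 12, 7, 58, 15, 0]
t=1: [56, 61, 77, 77, 73, 55, 49, 65, 73, 62, 55, 28, 44, 46, 33, 31, 35, 15]
t=2: [25, 15, 32, 31, 29, 41, 37, 18, 31, 26, 39, 58, 54, 53, 75, 77, 71, 65]
t=3: [69, 60, 86, 90, 83, 60, 67, 58, 79, 76, 63, 33, 43, 36, 44, 41, 30, 11]
t=4: [12, 22, 55, 65, 44, 43, 20, 27, 45, 42, 36, 54, 54, 65, 63, 65, 62, 62]
t=5: [49, 57, 34, 27, 55, 54, 54, 63, 50, 51, 62, 40, 30, 20, 12, 14, 18, 12]
t=6: [35, 33, 69, 66, 33, 39, 38, 20, 42, 40, 27, 48, 67, 51, 42, 42, 41, 49]
t=7: [86, 73, 35, 33, 73, 72, 65, 64, 59, 63, 75, 57, 33, 42, 61, 67, 66, 51]
t=8: [40, 39, 66, 66, 38, 24, 28, 13, 19, 20, 23, 26, 63, 50, 19, 7, 16, 26]
t=9: [75, 57, 26, 27, 63, 75, 61, 51, 48, 49, 67, 75, 33, 37, 48, 38, 52, 70]
t=10: [24, 35, 64, 61, 22, 25, 32, 39, 50, 49, 19, 26, 69, 70, 58, 60, 35, 26]
t=11: [81, 68, 23, 23, 56, 73, 75, 67, 38, 37, 63, 74, 36, 27, 21, 31, 68, 80]
t=12: [36, 27, 61, 63, 28, 27, 40, 30, 66, 70, 19, 28, 70, 66, 73, 72, 30, 34]

Answer: [36, 27, 61, 63, 28, 27, 40, 30, 66, 70, 19, 28, 70, 66, 73, 72, 30, 34]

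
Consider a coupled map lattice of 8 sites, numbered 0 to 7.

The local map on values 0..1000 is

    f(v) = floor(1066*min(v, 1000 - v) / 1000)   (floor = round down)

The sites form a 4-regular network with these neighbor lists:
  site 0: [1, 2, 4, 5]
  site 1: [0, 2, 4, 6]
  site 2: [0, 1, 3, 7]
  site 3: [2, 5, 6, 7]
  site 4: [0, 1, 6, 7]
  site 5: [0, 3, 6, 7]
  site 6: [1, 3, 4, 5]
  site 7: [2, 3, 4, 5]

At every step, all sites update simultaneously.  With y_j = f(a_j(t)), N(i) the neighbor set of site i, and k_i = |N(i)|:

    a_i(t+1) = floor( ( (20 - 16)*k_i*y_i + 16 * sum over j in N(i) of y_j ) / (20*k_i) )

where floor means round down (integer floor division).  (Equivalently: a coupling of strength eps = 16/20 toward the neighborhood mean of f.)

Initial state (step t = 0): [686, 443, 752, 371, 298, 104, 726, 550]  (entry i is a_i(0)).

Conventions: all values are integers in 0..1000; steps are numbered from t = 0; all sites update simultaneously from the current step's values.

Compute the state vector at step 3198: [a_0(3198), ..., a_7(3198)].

Simulating step by step:
t=0: [686, 443, 752, 371, 298, 104, 726, 550]
t=1: [299, 335, 388, 308, 378, 322, 317, 313]
t=2: [366, 365, 349, 350, 349, 331, 353, 363]
t=3: [375, 379, 382, 371, 382, 375, 372, 371]
t=4: [403, 402, 400, 398, 400, 396, 400, 400]
t=5: [426, 427, 426, 424, 427, 425, 425, 424]
t=6: [454, 454, 453, 452, 453, 452, 453, 452]
t=7: [482, 482, 482, 481, 482, 481, 481, 481]
t=8: [512, 512, 512, 512, 512, 512, 512, 512]
t=9: [520, 520, 520, 520, 520, 520, 520, 520]
t=10: [511, 511, 511, 511, 511, 511, 511, 511]
t=11: [521, 521, 521, 521, 521, 521, 521, 521]
t=12: [510, 510, 510, 510, 510, 510, 510, 510]
t=13: [522, 522, 522, 522, 522, 522, 522, 522]
t=14: [509, 509, 509, 509, 509, 509, 509, 509]
t=15: [523, 523, 523, 523, 523, 523, 523, 523]
t=16: [508, 508, 508, 508, 508, 508, 508, 508]
t=17: [524, 524, 524, 524, 524, 524, 524, 524]
t=18: [507, 507, 507, 507, 507, 507, 507, 507]
t=19: [525, 525, 525, 525, 525, 525, 525, 525]
t=20: [506, 506, 506, 506, 506, 506, 506, 506]
t=21: [526, 526, 526, 526, 526, 526, 526, 526]
t=22: [505, 505, 505, 505, 505, 505, 505, 505]
t=23: [527, 527, 527, 527, 527, 527, 527, 527]
t=24: [504, 504, 504, 504, 504, 504, 504, 504]
t=25: [528, 528, 528, 528, 528, 528, 528, 528]
t=26: [503, 503, 503, 503, 503, 503, 503, 503]
t=27: [529, 529, 529, 529, 529, 529, 529, 529]
t=28: [502, 502, 502, 502, 502, 502, 502, 502]
t=29: [530, 530, 530, 530, 530, 530, 530, 530]
t=30: [501, 501, 501, 501, 501, 501, 501, 501]
t=31: [531, 531, 531, 531, 531, 531, 531, 531]
t=32: [499, 499, 499, 499, 499, 499, 499, 499]
t=33: [531, 531, 531, 531, 531, 531, 531, 531]

Answer: [499, 499, 499, 499, 499, 499, 499, 499]
Key observation: The state at step 31, [531, 531, 531, 531, 531, 531, 531, 531], reappears at step 33: the system is in a cycle of period 2 from step 31 on.  Therefore the state at step 3198 equals the state at step 31 + ((3198 - 31) mod 2) = 32, which is [499, 499, 499, 499, 499, 499, 499, 499].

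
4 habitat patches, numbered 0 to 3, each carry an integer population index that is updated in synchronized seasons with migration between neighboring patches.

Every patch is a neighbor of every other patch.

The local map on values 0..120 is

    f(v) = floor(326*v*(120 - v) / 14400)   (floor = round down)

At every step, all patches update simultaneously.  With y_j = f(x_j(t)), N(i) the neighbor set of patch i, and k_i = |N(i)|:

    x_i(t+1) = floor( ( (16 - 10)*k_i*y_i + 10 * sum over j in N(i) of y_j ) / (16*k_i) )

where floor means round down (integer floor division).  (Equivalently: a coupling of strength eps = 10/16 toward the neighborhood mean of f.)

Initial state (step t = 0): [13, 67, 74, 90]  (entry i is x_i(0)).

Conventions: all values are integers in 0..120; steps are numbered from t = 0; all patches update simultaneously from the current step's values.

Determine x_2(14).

Answer: x_2(14) = 77

Derivation:
t=0: [13, 67, 74, 90]
t=1: [57, 65, 64, 62]
t=2: [80, 80, 80, 80]
t=3: [72, 72, 72, 72]
t=4: [78, 78, 78, 78]
t=5: [74, 74, 74, 74]
t=6: [77, 77, 77, 77]
t=7: [74, 74, 74, 74]
t=8: [77, 77, 77, 77]
t=9: [74, 74, 74, 74]
t=10: [77, 77, 77, 77]
t=11: [74, 74, 74, 74]
t=12: [77, 77, 77, 77]
t=13: [74, 74, 74, 74]
t=14: [77, 77, 77, 77]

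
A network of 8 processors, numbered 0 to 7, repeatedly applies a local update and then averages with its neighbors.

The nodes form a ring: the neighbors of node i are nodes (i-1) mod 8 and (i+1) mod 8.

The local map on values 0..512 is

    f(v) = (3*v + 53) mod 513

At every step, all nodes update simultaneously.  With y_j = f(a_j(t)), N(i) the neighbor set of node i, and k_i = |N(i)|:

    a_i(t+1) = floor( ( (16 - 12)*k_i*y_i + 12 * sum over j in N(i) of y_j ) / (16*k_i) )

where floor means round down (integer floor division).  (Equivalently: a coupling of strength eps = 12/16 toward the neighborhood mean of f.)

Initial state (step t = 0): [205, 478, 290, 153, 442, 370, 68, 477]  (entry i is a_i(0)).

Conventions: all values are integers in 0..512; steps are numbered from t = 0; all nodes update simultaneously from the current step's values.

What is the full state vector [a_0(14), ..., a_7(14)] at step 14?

Simulating step by step:
t=0: [205, 478, 290, 153, 442, 370, 68, 477]
t=1: [383, 327, 467, 414, 331, 263, 287, 269]
t=2: [177, 228, 210, 235, 229, 240, 353, 303]
t=3: [270, 146, 218, 210, 246, 182, 287, 171]
t=4: [291, 326, 296, 219, 165, 276, 152, 294]
t=5: [263, 316, 182, 222, 220, 296, 423, 451]
t=6: [407, 277, 281, 158, 287, 293, 377, 329]
t=7: [206, 329, 240, 297, 262, 314, 201, 155]
t=8: [46, 160, 231, 327, 423, 296, 218, 114]
t=9: [203, 164, 68, 200, 237, 290, 357, 243]
t=10: [150, 160, 128, 225, 269, 233, 279, 159]
t=11: [139, 357, 197, 347, 257, 331, 190, 334]
t=12: [165, 249, 95, 182, 110, 162, 45, 224]
t=13: [195, 211, 224, 291, 137, 220, 136, 136]
t=14: [269, 169, 272, 356, 345, 396, 363, 335]

Answer: [269, 169, 272, 356, 345, 396, 363, 335]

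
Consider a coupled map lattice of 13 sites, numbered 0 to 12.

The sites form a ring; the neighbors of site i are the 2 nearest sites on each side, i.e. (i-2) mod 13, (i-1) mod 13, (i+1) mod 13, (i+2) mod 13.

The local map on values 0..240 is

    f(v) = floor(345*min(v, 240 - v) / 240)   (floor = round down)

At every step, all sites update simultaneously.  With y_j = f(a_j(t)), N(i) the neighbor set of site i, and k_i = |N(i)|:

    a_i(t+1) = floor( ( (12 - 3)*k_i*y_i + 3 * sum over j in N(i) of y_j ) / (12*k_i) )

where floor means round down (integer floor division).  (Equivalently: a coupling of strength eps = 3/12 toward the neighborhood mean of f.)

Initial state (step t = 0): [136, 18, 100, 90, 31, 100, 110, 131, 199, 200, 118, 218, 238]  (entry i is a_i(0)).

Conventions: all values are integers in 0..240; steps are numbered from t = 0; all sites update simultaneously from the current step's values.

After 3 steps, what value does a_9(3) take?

Answer: a_9(3) = 145

Derivation:
t=0: [136, 18, 100, 90, 31, 100, 110, 131, 199, 200, 118, 218, 238]
t=1: [124, 45, 128, 118, 68, 137, 143, 143, 77, 68, 136, 46, 24]
t=2: [144, 81, 151, 156, 111, 145, 135, 135, 115, 101, 130, 77, 53]
t=3: [130, 115, 128, 123, 152, 138, 150, 149, 161, 145, 149, 114, 89]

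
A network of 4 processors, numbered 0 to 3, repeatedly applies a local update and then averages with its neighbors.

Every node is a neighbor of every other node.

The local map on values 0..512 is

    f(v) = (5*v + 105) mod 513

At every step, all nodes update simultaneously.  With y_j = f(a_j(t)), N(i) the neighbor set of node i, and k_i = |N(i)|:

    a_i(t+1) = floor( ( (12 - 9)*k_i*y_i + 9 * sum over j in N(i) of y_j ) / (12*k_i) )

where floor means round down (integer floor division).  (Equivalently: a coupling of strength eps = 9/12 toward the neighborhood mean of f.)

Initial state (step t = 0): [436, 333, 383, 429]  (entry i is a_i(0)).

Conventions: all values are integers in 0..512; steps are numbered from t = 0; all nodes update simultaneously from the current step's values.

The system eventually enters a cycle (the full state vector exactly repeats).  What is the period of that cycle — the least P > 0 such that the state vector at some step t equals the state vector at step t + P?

Simulating step by step:
t=0: [436, 333, 383, 429]
t=1: [285, 285, 285, 285]
t=2: [504, 504, 504, 504]
t=3: [60, 60, 60, 60]
t=4: [405, 405, 405, 405]
t=5: [78, 78, 78, 78]
t=6: [495, 495, 495, 495]
t=7: [15, 15, 15, 15]
t=8: [180, 180, 180, 180]
t=9: [492, 492, 492, 492]
t=10: [0, 0, 0, 0]
t=11: [105, 105, 105, 105]
t=12: [117, 117, 117, 117]
t=13: [177, 177, 177, 177]
t=14: [477, 477, 477, 477]
t=15: [438, 438, 438, 438]
t=16: [243, 243, 243, 243]
t=17: [294, 294, 294, 294]
t=18: [36, 36, 36, 36]
t=19: [285, 285, 285, 285]

Answer: 18
Key observation: The state at step 1, [285, 285, 285, 285], reappears at step 19 — and no state repeats earlier — so the cycle the system enters has period 18.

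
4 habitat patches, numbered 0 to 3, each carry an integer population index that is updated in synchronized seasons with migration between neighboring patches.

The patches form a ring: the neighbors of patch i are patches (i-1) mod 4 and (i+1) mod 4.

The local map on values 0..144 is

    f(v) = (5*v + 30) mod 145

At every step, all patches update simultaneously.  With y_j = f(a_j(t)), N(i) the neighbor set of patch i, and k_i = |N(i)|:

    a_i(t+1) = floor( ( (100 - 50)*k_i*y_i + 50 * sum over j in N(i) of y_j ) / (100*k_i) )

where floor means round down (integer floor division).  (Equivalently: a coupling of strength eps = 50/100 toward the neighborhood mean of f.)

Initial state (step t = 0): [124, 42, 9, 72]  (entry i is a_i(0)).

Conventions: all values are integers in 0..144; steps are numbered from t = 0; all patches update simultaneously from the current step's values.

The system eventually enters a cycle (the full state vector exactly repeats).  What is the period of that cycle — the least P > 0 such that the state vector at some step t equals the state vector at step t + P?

Simulating step by step:
t=0: [124, 42, 9, 72]
t=1: [83, 83, 86, 86]
t=2: [13, 13, 21, 21]
t=3: [105, 105, 125, 125]
t=4: [108, 108, 86, 86]
t=5: [107, 107, 52, 52]
t=6: [97, 97, 32, 32]
t=7: [71, 71, 53, 53]
t=8: [72, 72, 27, 27]
t=9: [80, 80, 40, 40]
t=10: [126, 126, 98, 98]
t=11: [81, 81, 83, 83]
t=12: [2, 2, 7, 7]
t=13: [46, 46, 58, 58]
t=14: [93, 93, 51, 51]
t=15: [80, 80, 120, 120]
t=16: [117, 117, 72, 72]
t=17: [51, 51, 83, 83]
t=18: [107, 107, 42, 42]
t=19: [121, 121, 103, 103]
t=20: [68, 68, 96, 96]
t=21: [78, 78, 76, 76]
t=22: [127, 127, 122, 122]
t=23: [78, 78, 66, 66]
t=24: [115, 115, 85, 85]
t=25: [23, 23, 21, 21]
t=26: [33, 33, 101, 101]
t=27: [62, 62, 87, 87]
t=28: [45, 45, 35, 35]
t=29: [97, 97, 72, 72]
t=30: [85, 85, 95, 95]
t=31: [32, 32, 57, 57]
t=32: [40, 40, 30, 30]
t=33: [72, 72, 47, 47]
t=34: [105, 105, 115, 115]
t=35: [96, 96, 48, 48]
t=36: [87, 87, 112, 112]
t=37: [25, 25, 15, 15]
t=38: [33, 33, 81, 81]
t=39: [37, 37, 12, 12]
t=40: [75, 75, 85, 85]
t=41: [91, 91, 43, 43]
t=42: [62, 62, 87, 87]

Answer: 15
Key observation: The state at step 27, [62, 62, 87, 87], reappears at step 42 — and no state repeats earlier — so the cycle the system enters has period 15.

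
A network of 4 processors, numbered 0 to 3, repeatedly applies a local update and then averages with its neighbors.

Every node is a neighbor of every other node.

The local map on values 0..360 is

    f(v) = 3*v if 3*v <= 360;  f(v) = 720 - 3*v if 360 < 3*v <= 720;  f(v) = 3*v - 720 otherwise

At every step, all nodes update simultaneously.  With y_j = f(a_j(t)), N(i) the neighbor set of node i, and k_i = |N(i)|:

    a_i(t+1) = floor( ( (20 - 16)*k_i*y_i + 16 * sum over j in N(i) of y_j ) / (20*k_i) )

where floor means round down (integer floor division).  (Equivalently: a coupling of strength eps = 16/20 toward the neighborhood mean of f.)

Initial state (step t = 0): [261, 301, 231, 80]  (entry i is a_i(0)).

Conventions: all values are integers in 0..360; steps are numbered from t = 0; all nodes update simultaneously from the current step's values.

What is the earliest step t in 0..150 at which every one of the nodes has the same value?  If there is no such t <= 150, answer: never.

Answer: 3
Key observation: Synchronization is absorbing here: once all nodes are equal they stay equal, and step 3 is the first all-equal step.

Derivation:
t=0: [261, 301, 231, 80]  (not all equal)
t=1: [132, 124, 135, 120]  (not all equal)
t=2: [337, 336, 338, 335]  (not all equal)
t=3: [289, 289, 289, 289]  (all equal)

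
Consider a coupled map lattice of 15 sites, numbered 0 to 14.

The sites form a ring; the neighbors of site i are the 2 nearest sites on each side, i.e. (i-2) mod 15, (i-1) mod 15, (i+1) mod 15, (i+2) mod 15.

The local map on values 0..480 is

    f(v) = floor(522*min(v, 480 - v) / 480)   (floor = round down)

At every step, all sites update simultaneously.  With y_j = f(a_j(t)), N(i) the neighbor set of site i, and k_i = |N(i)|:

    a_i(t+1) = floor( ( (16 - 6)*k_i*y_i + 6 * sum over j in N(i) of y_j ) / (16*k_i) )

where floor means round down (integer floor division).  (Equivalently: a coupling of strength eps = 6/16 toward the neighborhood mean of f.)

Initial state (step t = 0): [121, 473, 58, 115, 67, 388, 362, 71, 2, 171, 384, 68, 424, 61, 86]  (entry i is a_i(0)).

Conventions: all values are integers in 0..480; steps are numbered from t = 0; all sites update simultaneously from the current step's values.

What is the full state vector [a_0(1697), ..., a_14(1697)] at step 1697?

Simulating step by step:
t=0: [121, 473, 58, 115, 67, 388, 362, 71, 2, 171, 384, 68, 424, 61, 86]
t=1: [103, 43, 70, 100, 84, 100, 103, 87, 47, 139, 95, 84, 69, 74, 82]
t=2: [97, 64, 80, 97, 94, 105, 102, 98, 75, 126, 98, 95, 80, 84, 84]
t=3: [97, 79, 90, 100, 102, 110, 106, 107, 93, 122, 104, 103, 91, 93, 89]
t=4: [101, 91, 98, 106, 109, 116, 113, 116, 107, 123, 112, 111, 100, 101, 96]
t=5: [107, 101, 107, 113, 117, 123, 121, 125, 119, 128, 120, 119, 110, 109, 104]
t=6: [115, 111, 116, 121, 126, 131, 131, 134, 130, 135, 129, 128, 120, 118, 113]
t=7: [124, 122, 126, 131, 136, 140, 141, 144, 141, 144, 139, 137, 130, 128, 123]
t=8: [134, 133, 137, 142, 146, 151, 152, 155, 153, 154, 150, 147, 141, 139, 134]
t=9: [145, 145, 148, 153, 157, 162, 164, 167, 165, 165, 162, 158, 153, 150, 146]
t=10: [157, 158, 160, 165, 170, 175, 177, 179, 178, 178, 175, 171, 166, 163, 159]
t=11: [171, 172, 174, 179, 183, 188, 191, 193, 192, 192, 189, 185, 180, 176, 172]
t=12: [186, 187, 189, 194, 198, 203, 206, 208, 207, 207, 204, 200, 195, 191, 187]
t=13: [202, 203, 205, 210, 214, 219, 223, 225, 224, 223, 220, 216, 212, 207, 204]
t=14: [220, 220, 223, 228, 232, 237, 240, 242, 242, 241, 238, 234, 229, 225, 221]
t=15: [239, 240, 242, 247, 251, 256, 259, 258, 258, 258, 256, 253, 249, 244, 241]
t=16: [258, 259, 257, 252, 248, 244, 241, 241, 241, 241, 243, 246, 251, 255, 258]
t=17: [241, 241, 243, 247, 251, 255, 258, 258, 258, 258, 256, 253, 249, 244, 241]
t=18: [258, 258, 256, 252, 248, 244, 242, 241, 241, 241, 243, 246, 251, 255, 257]
t=19: [241, 241, 243, 247, 251, 255, 257, 258, 258, 258, 256, 253, 249, 244, 242]
t=20: [258, 258, 256, 252, 249, 244, 242, 241, 241, 241, 243, 246, 250, 255, 257]
t=21: [241, 241, 243, 247, 251, 255, 257, 258, 258, 258, 256, 253, 249, 245, 242]
t=22: [258, 258, 256, 252, 249, 244, 242, 241, 241, 241, 243, 246, 250, 254, 257]
t=23: [241, 241, 243, 247, 251, 255, 257, 258, 258, 258, 256, 253, 249, 245, 242]

Answer: [241, 241, 243, 247, 251, 255, 257, 258, 258, 258, 256, 253, 249, 245, 242]
Key observation: The state at step 21, [241, 241, 243, 247, 251, 255, 257, 258, 258, 258, 256, 253, 249, 245, 242], reappears at step 23: the system is in a cycle of period 2 from step 21 on.  Therefore the state at step 1697 equals the state at step 21 + ((1697 - 21) mod 2) = 21, which is [241, 241, 243, 247, 251, 255, 257, 258, 258, 258, 256, 253, 249, 245, 242].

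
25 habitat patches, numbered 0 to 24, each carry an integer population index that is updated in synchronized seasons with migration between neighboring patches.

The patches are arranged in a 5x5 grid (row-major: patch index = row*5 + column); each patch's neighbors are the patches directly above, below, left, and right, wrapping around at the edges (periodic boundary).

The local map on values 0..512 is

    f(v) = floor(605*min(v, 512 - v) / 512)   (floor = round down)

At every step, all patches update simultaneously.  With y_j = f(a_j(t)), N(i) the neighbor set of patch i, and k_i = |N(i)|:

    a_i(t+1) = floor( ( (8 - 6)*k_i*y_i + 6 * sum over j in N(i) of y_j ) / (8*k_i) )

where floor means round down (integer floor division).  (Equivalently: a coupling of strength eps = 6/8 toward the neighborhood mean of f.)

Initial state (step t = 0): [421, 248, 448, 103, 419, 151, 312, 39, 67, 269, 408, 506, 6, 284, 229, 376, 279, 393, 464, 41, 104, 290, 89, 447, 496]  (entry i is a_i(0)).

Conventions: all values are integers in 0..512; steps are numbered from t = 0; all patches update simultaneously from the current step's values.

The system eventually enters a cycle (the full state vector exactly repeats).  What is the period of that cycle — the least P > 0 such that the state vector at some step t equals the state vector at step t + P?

Simulating step by step:
t=0: [421, 248, 448, 103, 419, 151, 312, 39, 67, 269, 408, 506, 6, 284, 229, 376, 279, 393, 464, 41, 104, 290, 89, 447, 496]
t=1: [158, 200, 124, 93, 127, 185, 157, 85, 155, 191, 145, 121, 88, 144, 203, 146, 175, 118, 113, 106, 133, 214, 129, 75, 71]
t=2: [189, 203, 148, 133, 150, 198, 176, 140, 159, 204, 187, 160, 129, 165, 189, 166, 183, 146, 131, 148, 169, 203, 155, 111, 118]
t=3: [214, 217, 183, 164, 186, 225, 206, 176, 188, 214, 212, 196, 173, 182, 211, 200, 203, 175, 164, 177, 199, 216, 180, 151, 162]
t=4: [245, 245, 216, 204, 221, 253, 240, 217, 218, 242, 246, 233, 212, 216, 235, 233, 233, 210, 199, 215, 233, 240, 213, 192, 205]
t=5: [282, 280, 258, 247, 263, 289, 280, 259, 258, 276, 283, 274, 256, 254, 272, 273, 271, 251, 243, 256, 272, 275, 252, 238, 251]
t=6: [276, 279, 292, 293, 286, 270, 277, 295, 293, 283, 275, 282, 295, 294, 286, 284, 284, 293, 292, 290, 282, 283, 291, 289, 291]
t=7: [275, 272, 261, 260, 266, 278, 273, 260, 259, 269, 274, 270, 259, 259, 267, 270, 267, 260, 259, 263, 269, 269, 262, 260, 264]
t=8: [283, 285, 293, 295, 289, 280, 284, 294, 295, 287, 283, 286, 295, 296, 289, 287, 288, 295, 296, 291, 286, 288, 294, 296, 292]
t=9: [268, 265, 259, 257, 262, 269, 267, 259, 257, 264, 267, 265, 258, 256, 262, 265, 263, 257, 256, 260, 265, 264, 257, 256, 260]
t=10: [290, 291, 297, 299, 294, 289, 291, 297, 299, 294, 290, 292, 298, 300, 295, 292, 294, 299, 300, 296, 291, 293, 299, 300, 296]
t=11: [260, 259, 254, 252, 256, 261, 259, 254, 252, 256, 259, 258, 253, 251, 256, 258, 256, 252, 251, 255, 259, 257, 252, 251, 255]
t=12: [298, 298, 298, 298, 299, 298, 298, 298, 298, 299, 299, 299, 298, 297, 299, 299, 300, 297, 297, 300, 299, 299, 298, 297, 299]
t=13: [251, 251, 252, 252, 251, 251, 251, 252, 252, 251, 251, 251, 252, 252, 251, 250, 251, 252, 253, 251, 251, 251, 252, 252, 251]
t=14: [296, 296, 296, 296, 296, 296, 296, 296, 296, 296, 295, 296, 296, 297, 296, 295, 296, 297, 297, 296, 295, 296, 296, 297, 296]
t=15: [255, 255, 255, 254, 255, 255, 255, 255, 254, 255, 255, 255, 254, 254, 255, 255, 255, 254, 254, 255, 255, 255, 254, 254, 255]
t=16: [301, 301, 300, 300, 300, 301, 301, 300, 300, 300, 301, 300, 300, 300, 300, 301, 300, 300, 300, 300, 301, 300, 300, 300, 300]
t=17: [249, 249, 249, 250, 249, 249, 249, 249, 250, 249, 249, 249, 250, 250, 249, 249, 249, 250, 250, 249, 249, 249, 250, 250, 249]
t=18: [294, 294, 294, 294, 294, 294, 294, 294, 294, 294, 294, 294, 294, 294, 294, 294, 294, 294, 294, 294, 294, 294, 294, 294, 294]
t=19: [257, 257, 257, 257, 257, 257, 257, 257, 257, 257, 257, 257, 257, 257, 257, 257, 257, 257, 257, 257, 257, 257, 257, 257, 257]
t=20: [301, 301, 301, 301, 301, 301, 301, 301, 301, 301, 301, 301, 301, 301, 301, 301, 301, 301, 301, 301, 301, 301, 301, 301, 301]
t=21: [249, 249, 249, 249, 249, 249, 249, 249, 249, 249, 249, 249, 249, 249, 249, 249, 249, 249, 249, 249, 249, 249, 249, 249, 249]
t=22: [294, 294, 294, 294, 294, 294, 294, 294, 294, 294, 294, 294, 294, 294, 294, 294, 294, 294, 294, 294, 294, 294, 294, 294, 294]

Answer: 4
Key observation: The state at step 18, [294, 294, 294, 294, 294, 294, 294, 294, 294, 294, 294, 294, 294, 294, 294, 294, 294, 294, 294, 294, 294, 294, 294, 294, 294], reappears at step 22 — and no state repeats earlier — so the cycle the system enters has period 4.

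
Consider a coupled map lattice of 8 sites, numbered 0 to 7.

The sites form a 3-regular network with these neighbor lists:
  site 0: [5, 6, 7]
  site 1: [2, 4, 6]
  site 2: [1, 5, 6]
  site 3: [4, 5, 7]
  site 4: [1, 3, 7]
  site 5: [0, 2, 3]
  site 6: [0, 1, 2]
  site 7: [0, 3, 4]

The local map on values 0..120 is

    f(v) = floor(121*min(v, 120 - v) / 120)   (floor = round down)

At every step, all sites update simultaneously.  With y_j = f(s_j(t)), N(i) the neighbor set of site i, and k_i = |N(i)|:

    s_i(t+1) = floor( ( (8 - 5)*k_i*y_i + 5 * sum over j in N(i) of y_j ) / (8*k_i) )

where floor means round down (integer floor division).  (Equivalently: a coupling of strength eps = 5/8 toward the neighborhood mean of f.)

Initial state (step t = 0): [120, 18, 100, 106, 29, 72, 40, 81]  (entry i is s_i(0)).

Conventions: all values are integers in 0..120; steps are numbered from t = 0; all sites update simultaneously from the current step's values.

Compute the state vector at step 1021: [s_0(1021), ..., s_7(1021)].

Answer: [24, 24, 24, 24, 24, 24, 24, 24]
Key observation: The state at step 5, [24, 24, 24, 24, 24, 24, 24, 24], reappears at step 6: the system is in a cycle of period 1 from step 5 on.  Therefore the state at step 1021 equals the state at step 5 + ((1021 - 5) mod 1) = 5, which is [24, 24, 24, 24, 24, 24, 24, 24].

Derivation:
t=0: [120, 18, 100, 106, 29, 72, 40, 81]
t=1: [26, 25, 29, 29, 25, 25, 22, 23]
t=2: [24, 25, 25, 26, 25, 26, 24, 25]
t=3: [24, 24, 25, 25, 25, 25, 24, 25]
t=4: [24, 24, 24, 25, 24, 24, 24, 24]
t=5: [24, 24, 24, 24, 24, 24, 24, 24]
t=6: [24, 24, 24, 24, 24, 24, 24, 24]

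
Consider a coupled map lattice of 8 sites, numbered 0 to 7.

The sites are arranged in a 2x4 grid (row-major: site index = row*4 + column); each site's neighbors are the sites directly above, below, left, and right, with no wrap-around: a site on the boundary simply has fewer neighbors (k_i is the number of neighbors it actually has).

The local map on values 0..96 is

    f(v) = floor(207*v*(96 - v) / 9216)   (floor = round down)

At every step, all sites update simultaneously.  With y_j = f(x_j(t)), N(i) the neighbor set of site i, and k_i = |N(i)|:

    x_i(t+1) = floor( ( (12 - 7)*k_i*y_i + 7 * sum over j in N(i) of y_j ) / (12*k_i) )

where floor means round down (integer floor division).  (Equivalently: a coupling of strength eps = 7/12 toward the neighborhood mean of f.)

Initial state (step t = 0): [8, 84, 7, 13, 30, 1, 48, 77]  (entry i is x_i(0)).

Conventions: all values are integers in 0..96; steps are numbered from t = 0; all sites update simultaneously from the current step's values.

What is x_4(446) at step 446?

Simulating step by step:
t=0: [8, 84, 7, 13, 30, 1, 48, 77]
t=1: [25, 15, 24, 23, 23, 23, 30, 35]
t=2: [34, 33, 36, 40, 37, 36, 42, 43]
t=3: [47, 46, 48, 49, 48, 48, 49, 50]
t=4: [51, 51, 51, 51, 51, 51, 51, 51]
t=5: [51, 51, 51, 51, 51, 51, 51, 51]

Answer: x_4(446) = 51
Key observation: The state at step 4, [51, 51, 51, 51, 51, 51, 51, 51], reappears at step 5: the system is in a cycle of period 1 from step 4 on.  Therefore the state at step 446 equals the state at step 4 + ((446 - 4) mod 1) = 4, which is [51, 51, 51, 51, 51, 51, 51, 51].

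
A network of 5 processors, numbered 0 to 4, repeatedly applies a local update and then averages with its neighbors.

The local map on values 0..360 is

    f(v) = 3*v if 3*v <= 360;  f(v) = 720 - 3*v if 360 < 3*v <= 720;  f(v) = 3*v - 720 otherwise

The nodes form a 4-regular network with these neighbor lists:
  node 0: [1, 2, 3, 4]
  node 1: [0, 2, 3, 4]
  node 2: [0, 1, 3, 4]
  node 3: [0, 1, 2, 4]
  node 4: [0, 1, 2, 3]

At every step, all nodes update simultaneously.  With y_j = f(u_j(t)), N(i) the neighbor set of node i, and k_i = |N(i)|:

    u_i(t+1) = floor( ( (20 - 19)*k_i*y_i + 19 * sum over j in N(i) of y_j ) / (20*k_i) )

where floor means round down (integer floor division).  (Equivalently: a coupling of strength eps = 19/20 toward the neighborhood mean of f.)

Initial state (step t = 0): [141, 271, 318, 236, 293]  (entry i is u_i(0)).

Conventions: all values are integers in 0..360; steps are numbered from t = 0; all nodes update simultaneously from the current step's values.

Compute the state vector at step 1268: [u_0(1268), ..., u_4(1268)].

Answer: [342, 342, 342, 342, 342]
Key observation: The state at step 9, [306, 306, 306, 306, 306], reappears at step 13: the system is in a cycle of period 4 from step 9 on.  Therefore the state at step 1268 equals the state at step 9 + ((1268 - 9) mod 4) = 12, which is [342, 342, 342, 342, 342].

Derivation:
t=0: [141, 271, 318, 236, 293]
t=1: [133, 171, 144, 186, 159]
t=2: [229, 251, 235, 259, 244]
t=3: [29, 29, 32, 24, 33]
t=4: [88, 88, 86, 91, 86]
t=5: [263, 263, 264, 261, 264]
t=6: [69, 69, 68, 70, 68]
t=7: [206, 206, 206, 205, 206]
t=8: [102, 102, 102, 102, 102]
t=9: [306, 306, 306, 306, 306]
t=10: [198, 198, 198, 198, 198]
t=11: [126, 126, 126, 126, 126]
t=12: [342, 342, 342, 342, 342]
t=13: [306, 306, 306, 306, 306]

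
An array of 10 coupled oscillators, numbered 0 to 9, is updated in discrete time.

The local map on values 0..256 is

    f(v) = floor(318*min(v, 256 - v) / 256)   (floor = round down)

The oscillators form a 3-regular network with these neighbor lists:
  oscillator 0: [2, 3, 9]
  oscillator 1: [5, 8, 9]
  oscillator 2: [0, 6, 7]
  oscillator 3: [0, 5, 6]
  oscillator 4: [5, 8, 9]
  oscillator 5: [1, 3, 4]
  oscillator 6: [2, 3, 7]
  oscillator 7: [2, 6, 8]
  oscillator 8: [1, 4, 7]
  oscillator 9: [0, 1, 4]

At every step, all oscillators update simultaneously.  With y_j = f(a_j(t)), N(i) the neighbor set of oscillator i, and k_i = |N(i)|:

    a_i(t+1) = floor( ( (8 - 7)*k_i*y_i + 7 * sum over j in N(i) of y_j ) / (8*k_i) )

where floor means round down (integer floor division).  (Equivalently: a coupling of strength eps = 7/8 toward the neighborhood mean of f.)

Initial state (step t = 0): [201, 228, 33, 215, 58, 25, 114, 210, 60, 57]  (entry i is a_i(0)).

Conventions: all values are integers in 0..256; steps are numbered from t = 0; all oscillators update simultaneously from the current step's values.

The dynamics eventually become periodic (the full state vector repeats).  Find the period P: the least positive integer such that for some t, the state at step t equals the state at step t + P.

Simulating step by step:
t=0: [201, 228, 33, 215, 58, 25, 114, 210, 60, 57]
t=1: [55, 55, 82, 76, 60, 49, 60, 81, 56, 59]
t=2: [86, 67, 83, 70, 68, 76, 95, 83, 79, 70]
t=3: [93, 91, 108, 103, 91, 85, 99, 105, 91, 90]
t=4: [122, 110, 123, 115, 110, 116, 129, 123, 117, 113]
t=5: [145, 142, 153, 149, 142, 138, 149, 151, 141, 140]
t=6: [134, 143, 132, 137, 143, 139, 129, 133, 137, 140]
t=7: [148, 144, 153, 150, 144, 142, 151, 152, 144, 143]
t=8: [132, 139, 130, 134, 139, 136, 129, 131, 136, 137]
t=9: [151, 147, 155, 153, 147, 147, 154, 154, 148, 147]
t=10: [129, 134, 127, 129, 134, 132, 126, 128, 132, 133]
t=11: [155, 153, 157, 155, 153, 153, 157, 156, 153, 152]
t=12: [125, 127, 123, 124, 127, 126, 123, 123, 126, 126]
t=13: [154, 156, 152, 154, 156, 156, 152, 153, 155, 156]
t=14: [126, 124, 127, 126, 124, 124, 127, 127, 125, 124]
t=15: [155, 154, 156, 155, 154, 154, 156, 156, 155, 154]
t=16: [125, 125, 124, 125, 125, 125, 124, 124, 125, 125]
t=17: [154, 155, 154, 154, 155, 155, 154, 154, 154, 155]
t=18: [125, 125, 126, 125, 125, 125, 126, 126, 125, 125]
t=19: [155, 155, 155, 155, 155, 155, 155, 155, 155, 155]
t=20: [125, 125, 125, 125, 125, 125, 125, 125, 125, 125]
t=21: [155, 155, 155, 155, 155, 155, 155, 155, 155, 155]

Answer: 2
Key observation: The state at step 19, [155, 155, 155, 155, 155, 155, 155, 155, 155, 155], reappears at step 21 — and no state repeats earlier — so the cycle the system enters has period 2.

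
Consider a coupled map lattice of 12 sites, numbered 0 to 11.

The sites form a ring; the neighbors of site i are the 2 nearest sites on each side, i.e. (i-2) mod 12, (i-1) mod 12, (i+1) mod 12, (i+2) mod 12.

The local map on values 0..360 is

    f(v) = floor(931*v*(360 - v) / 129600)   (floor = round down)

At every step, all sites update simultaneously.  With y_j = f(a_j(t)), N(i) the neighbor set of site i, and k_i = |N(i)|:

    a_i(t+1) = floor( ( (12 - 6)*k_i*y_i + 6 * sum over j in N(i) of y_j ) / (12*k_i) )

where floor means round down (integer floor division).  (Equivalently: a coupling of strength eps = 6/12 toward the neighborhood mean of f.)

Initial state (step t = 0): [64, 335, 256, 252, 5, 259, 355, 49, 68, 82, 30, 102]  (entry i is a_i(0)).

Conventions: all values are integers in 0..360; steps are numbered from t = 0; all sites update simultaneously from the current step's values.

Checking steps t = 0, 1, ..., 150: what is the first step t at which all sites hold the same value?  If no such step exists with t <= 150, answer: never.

Simulating step by step:
t=0: [64, 335, 256, 252, 5, 259, 355, 49, 68, 82, 30, 102]  (not all equal)
t=1: [131, 118, 145, 153, 79, 134, 62, 117, 115, 145, 114, 148]  (not all equal)
t=2: [214, 213, 212, 214, 179, 198, 163, 198, 196, 215, 208, 218]  (not all equal)
t=3: [224, 223, 225, 225, 229, 229, 230, 229, 228, 225, 225, 223]  (not all equal)
t=4: [218, 218, 217, 217, 215, 215, 214, 215, 216, 217, 217, 218]  (not all equal)
t=5: [222, 222, 222, 222, 222, 223, 223, 223, 222, 222, 222, 222]  (not all equal)
t=6: [220, 220, 220, 219, 219, 219, 219, 219, 219, 219, 220, 220]  (not all equal)
t=7: [221, 221, 221, 221, 221, 221, 221, 221, 221, 221, 221, 221]  (all equal)

Answer: 7
Key observation: Synchronization is absorbing here: once all sites are equal they stay equal, and step 7 is the first all-equal step.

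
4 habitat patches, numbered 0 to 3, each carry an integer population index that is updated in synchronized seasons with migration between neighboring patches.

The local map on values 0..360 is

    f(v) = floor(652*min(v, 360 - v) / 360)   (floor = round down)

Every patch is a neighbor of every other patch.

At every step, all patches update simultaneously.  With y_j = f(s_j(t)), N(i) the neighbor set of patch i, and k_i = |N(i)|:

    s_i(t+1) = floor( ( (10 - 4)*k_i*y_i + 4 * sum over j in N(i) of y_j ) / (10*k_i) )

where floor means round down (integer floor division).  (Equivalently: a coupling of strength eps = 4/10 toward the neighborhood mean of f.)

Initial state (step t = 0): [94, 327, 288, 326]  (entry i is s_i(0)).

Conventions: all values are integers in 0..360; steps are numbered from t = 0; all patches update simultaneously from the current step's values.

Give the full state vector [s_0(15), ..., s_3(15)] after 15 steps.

Answer: [177, 180, 179, 180]

Derivation:
t=0: [94, 327, 288, 326]
t=1: [135, 83, 116, 84]
t=2: [214, 170, 198, 171]
t=3: [279, 299, 293, 300]
t=4: [132, 116, 121, 115]
t=5: [228, 214, 219, 213]
t=6: [248, 259, 255, 260]
t=7: [194, 185, 189, 185]
t=8: [305, 312, 309, 312]
t=9: [94, 88, 91, 88]
t=10: [166, 161, 163, 161]
t=11: [296, 292, 294, 292]
t=12: [117, 121, 119, 121]
t=13: [213, 217, 215, 217]
t=14: [263, 259, 261, 259]
t=15: [177, 180, 179, 180]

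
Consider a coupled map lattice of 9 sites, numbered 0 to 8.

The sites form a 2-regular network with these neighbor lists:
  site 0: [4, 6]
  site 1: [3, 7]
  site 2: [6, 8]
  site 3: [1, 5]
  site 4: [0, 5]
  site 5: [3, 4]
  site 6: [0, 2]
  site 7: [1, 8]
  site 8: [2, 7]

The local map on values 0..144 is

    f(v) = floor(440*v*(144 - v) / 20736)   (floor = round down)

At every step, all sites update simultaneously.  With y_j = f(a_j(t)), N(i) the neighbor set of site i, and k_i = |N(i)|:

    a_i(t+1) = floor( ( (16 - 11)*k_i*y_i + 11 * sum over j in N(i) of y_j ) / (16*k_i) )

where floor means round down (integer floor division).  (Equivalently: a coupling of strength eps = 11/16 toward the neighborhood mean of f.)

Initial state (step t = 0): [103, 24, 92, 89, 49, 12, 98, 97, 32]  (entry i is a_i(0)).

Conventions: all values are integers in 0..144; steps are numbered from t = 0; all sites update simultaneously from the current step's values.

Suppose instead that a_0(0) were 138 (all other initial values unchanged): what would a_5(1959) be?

Answer: a_5(1959) = 87
Key observation: The state at step 4, [104, 105, 105, 105, 104, 104, 105, 105, 105], reappears at step 6: the system is in a cycle of period 2 from step 4 on.  Therefore the state at step 1959 equals the state at step 4 + ((1959 - 4) mod 2) = 5, which is [87, 86, 86, 86, 88, 87, 86, 86, 86].

Derivation:
t=0: [138, 24, 92, 89, 49, 12, 98, 97, 32]
t=1: [71, 87, 90, 64, 47, 79, 70, 77, 91]
t=2: [104, 107, 104, 106, 104, 103, 106, 105, 104]
t=3: [86, 85, 86, 86, 88, 87, 87, 86, 87]
t=4: [104, 105, 105, 105, 104, 104, 105, 105, 105]
t=5: [87, 86, 86, 86, 88, 87, 86, 86, 86]
t=6: [104, 105, 105, 105, 104, 104, 105, 105, 105]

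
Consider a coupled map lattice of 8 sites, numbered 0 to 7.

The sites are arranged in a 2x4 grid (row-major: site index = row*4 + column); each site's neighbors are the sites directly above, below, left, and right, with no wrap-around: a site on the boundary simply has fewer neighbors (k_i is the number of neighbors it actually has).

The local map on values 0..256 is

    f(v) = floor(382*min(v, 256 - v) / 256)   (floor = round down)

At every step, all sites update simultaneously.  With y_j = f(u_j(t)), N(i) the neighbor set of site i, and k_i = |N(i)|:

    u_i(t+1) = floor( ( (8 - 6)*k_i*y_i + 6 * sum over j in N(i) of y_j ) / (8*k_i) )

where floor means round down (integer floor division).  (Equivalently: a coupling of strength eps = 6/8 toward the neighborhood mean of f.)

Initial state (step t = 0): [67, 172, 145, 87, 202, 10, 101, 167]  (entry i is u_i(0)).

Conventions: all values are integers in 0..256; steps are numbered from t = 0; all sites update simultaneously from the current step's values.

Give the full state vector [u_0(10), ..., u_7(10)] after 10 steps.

Answer: [121, 139, 166, 177, 121, 139, 166, 177]

Derivation:
t=0: [67, 172, 145, 87, 202, 10, 101, 167]
t=1: [101, 100, 142, 143, 62, 92, 115, 137]
t=2: [127, 151, 164, 172, 130, 137, 163, 171]
t=3: [176, 164, 139, 129, 184, 164, 144, 130]
t=4: [121, 141, 166, 183, 122, 137, 166, 180]
t=5: [177, 165, 136, 119, 179, 166, 139, 119]
t=6: [122, 141, 166, 177, 122, 139, 166, 175]
t=7: [177, 165, 139, 124, 179, 165, 140, 124]
t=8: [122, 140, 166, 180, 123, 139, 166, 180]
t=9: [179, 165, 138, 120, 179, 166, 138, 120]
t=10: [121, 139, 166, 177, 121, 139, 166, 177]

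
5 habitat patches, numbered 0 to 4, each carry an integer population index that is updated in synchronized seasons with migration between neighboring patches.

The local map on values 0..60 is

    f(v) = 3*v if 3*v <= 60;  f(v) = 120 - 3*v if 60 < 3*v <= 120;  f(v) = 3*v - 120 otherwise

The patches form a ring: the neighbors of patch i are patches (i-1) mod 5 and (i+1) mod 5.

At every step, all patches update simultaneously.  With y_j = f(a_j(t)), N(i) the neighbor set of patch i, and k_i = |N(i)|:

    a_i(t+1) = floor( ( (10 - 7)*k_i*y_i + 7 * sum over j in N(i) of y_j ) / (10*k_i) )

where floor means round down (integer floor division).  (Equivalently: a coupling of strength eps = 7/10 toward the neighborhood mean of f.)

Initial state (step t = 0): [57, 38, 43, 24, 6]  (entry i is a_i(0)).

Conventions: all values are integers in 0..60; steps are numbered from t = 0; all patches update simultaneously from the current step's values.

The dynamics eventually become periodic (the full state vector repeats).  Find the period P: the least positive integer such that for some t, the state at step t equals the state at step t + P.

Simulating step by step:
t=0: [57, 38, 43, 24, 6]
t=1: [23, 22, 21, 23, 40]
t=2: [34, 54, 53, 35, 35]
t=3: [25, 32, 31, 23, 16]
t=4: [38, 32, 34, 41, 48]
t=5: [18, 15, 14, 15, 10]
t=6: [42, 47, 44, 38, 43]
t=7: [12, 12, 13, 9, 6]
t=8: [29, 37, 33, 28, 27]
t=9: [26, 21, 22, 31, 35]
t=10: [37, 50, 45, 32, 28]
t=11: [25, 17, 23, 25, 22]
t=12: [50, 48, 48, 50, 47]
t=13: [24, 26, 26, 24, 27]
t=14: [42, 44, 44, 42, 45]
t=15: [11, 9, 9, 11, 8]
t=16: [27, 29, 29, 27, 30]
t=17: [33, 35, 35, 33, 36]
t=18: [15, 17, 17, 15, 18]
t=19: [50, 48, 48, 50, 47]

Answer: 7
Key observation: The state at step 12, [50, 48, 48, 50, 47], reappears at step 19 — and no state repeats earlier — so the cycle the system enters has period 7.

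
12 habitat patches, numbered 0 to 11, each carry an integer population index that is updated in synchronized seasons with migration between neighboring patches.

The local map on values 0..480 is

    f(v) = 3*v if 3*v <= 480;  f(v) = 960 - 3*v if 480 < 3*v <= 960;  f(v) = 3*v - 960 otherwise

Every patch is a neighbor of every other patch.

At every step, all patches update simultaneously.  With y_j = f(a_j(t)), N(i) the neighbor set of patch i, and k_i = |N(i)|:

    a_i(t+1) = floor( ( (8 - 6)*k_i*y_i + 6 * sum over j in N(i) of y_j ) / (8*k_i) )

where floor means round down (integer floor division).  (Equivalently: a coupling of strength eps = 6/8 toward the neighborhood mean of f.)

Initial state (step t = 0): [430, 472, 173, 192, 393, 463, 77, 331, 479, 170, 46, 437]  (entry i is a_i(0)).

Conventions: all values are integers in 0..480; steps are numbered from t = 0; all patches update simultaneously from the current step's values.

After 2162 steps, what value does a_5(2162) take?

Answer: a_5(2162) = 294
Key observation: The state at step 8, [246, 246, 246, 246, 246, 246, 246, 246, 246, 246, 246, 246], reappears at step 16: the system is in a cycle of period 8 from step 8 on.  Therefore the state at step 2162 equals the state at step 8 + ((2162 - 8) mod 8) = 10, which is [294, 294, 294, 294, 294, 294, 294, 294, 294, 294, 294, 294].

Derivation:
t=0: [430, 472, 173, 192, 393, 463, 77, 331, 479, 170, 46, 437]
t=1: [328, 351, 348, 338, 308, 346, 310, 274, 355, 350, 293, 332]
t=2: [62, 74, 73, 67, 64, 72, 63, 82, 76, 74, 72, 64]
t=3: [206, 212, 212, 208, 207, 211, 206, 217, 213, 212, 211, 207]
t=4: [331, 328, 328, 330, 331, 329, 331, 325, 327, 328, 329, 331]
t=5: [28, 26, 26, 27, 28, 27, 28, 24, 25, 26, 27, 28]
t=6: [80, 79, 79, 80, 80, 80, 80, 78, 79, 79, 80, 80]
t=7: [238, 238, 238, 238, 238, 238, 238, 237, 238, 238, 238, 238]
t=8: [246, 246, 246, 246, 246, 246, 246, 246, 246, 246, 246, 246]
t=9: [222, 222, 222, 222, 222, 222, 222, 222, 222, 222, 222, 222]
t=10: [294, 294, 294, 294, 294, 294, 294, 294, 294, 294, 294, 294]
t=11: [78, 78, 78, 78, 78, 78, 78, 78, 78, 78, 78, 78]
t=12: [234, 234, 234, 234, 234, 234, 234, 234, 234, 234, 234, 234]
t=13: [258, 258, 258, 258, 258, 258, 258, 258, 258, 258, 258, 258]
t=14: [186, 186, 186, 186, 186, 186, 186, 186, 186, 186, 186, 186]
t=15: [402, 402, 402, 402, 402, 402, 402, 402, 402, 402, 402, 402]
t=16: [246, 246, 246, 246, 246, 246, 246, 246, 246, 246, 246, 246]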